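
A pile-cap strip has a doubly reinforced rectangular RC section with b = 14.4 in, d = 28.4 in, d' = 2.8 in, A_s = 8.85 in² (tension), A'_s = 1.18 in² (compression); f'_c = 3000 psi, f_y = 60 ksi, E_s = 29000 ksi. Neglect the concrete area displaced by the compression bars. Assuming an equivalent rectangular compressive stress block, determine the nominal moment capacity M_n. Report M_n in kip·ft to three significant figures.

Assume both steels yield.
a = (A_s − A'_s) f_y/(0.85 f'_c b) = (8.85 − 1.18) × 60/(0.85 × 3 × 14.4) = 12.533 in.
c = a/β₁ = 12.533/0.85 = 14.745 in; ε'_s = 0.003(c − d')/c = 0.0024 ≥ ε_y = 0.0021, so the compression steel yields.
M_n = (A_s − A'_s) f_y (d − a/2) + A'_s f_y (d − d') = 460.2 × (28.4 − 6.2665) + 70.8 × (28.4 − 2.8) = 10185.8 + 1812.5 = 11998.3 kip·in = 11998.3/12 = 999.86 kip·ft.

M_n ≈ 1000 kip·ft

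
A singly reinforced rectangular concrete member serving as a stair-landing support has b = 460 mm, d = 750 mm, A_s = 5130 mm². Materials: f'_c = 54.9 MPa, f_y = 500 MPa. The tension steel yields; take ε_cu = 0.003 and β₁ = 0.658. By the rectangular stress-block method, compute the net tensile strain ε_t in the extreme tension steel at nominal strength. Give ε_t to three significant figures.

ε_t ≈ 0.00939

a = A_s f_y/(0.85 f'_c b) = 119.49 mm.
β₁ = 0.658, so c = a/β₁ = 119.49/0.658 = 181.60 mm.
From the linear strain diagram with ε_cu = 0.003: ε_t = 0.003 (d − c)/c = 0.003 × (750 − 181.60)/181.60 = 0.00939.
Since ε_t ≥ 0.005, the section is tension-controlled.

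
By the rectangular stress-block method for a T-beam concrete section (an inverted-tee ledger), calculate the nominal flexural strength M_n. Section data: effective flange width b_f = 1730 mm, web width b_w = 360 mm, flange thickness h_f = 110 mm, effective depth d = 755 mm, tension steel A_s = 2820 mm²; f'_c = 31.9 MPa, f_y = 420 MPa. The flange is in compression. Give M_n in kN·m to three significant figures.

M_n ≈ 879 kN·m

Tension: T = A_s f_y = 2820 × 420 = 1184400 N.
Try a within the flange: a = T/(0.85 f'_c b_f) = 1184400/(0.85 × 31.9 × 1730) = 25.25 mm.
Since a = 25.25 ≤ h_f = 110 mm, the stress block lies entirely in the flange; analyse as a rectangular beam of width b_f.
M_n = T(d − a/2) = 1184400 × (755 − 12.625) = 879.27 × 10⁶ N·mm.
M_n = 879.27 kN·m.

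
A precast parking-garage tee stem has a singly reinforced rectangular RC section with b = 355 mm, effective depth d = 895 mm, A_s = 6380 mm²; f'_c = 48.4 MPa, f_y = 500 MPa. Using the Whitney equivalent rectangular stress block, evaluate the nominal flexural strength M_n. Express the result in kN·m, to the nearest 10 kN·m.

M_n ≈ 2510 kN·m

T = A_s f_y = 6380 × 500 = 3190000 N = 3190 kN.
From C = T: a = T/(0.85 f'_c b) = 3190000/(0.85 × 48.4 × 355) = 218.42 mm.
M_n = T(d − a/2) = 3190 kN × (895 − 109.21) mm = 2506.67 kN·m.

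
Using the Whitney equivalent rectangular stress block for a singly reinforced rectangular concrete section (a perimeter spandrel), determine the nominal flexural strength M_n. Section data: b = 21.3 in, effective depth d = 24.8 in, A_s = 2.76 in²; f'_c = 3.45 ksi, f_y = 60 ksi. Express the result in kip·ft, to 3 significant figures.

M_n ≈ 324 kip·ft

T = A_s f_y = 2.76 × 60 = 165.6 kips.
a = T/(0.85 f'_c b) = 165.6/(0.85 × 3.45 × 21.3) = 2.651 in.
M_n = T(d − a/2) = 165.6 × (24.8 − 1.3255) = 3887.4 kip·in = 3887.4/12 = 323.95 kip·ft.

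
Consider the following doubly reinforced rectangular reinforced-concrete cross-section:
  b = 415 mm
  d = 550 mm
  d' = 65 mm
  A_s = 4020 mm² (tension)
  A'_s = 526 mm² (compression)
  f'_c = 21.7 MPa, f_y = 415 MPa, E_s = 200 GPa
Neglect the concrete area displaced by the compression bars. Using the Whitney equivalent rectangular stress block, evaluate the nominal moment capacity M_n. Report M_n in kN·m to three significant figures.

M_n ≈ 766 kN·m

Assume both tension and compression steel yield.
Net tension couple steel: A_s − A'_s = 3494 mm².
a = (A_s − A'_s) f_y / (0.85 f'_c b) = 1450010/(0.85 × 21.7 × 415) = 189.43 mm.
c = a/β₁ = 189.43/0.85 = 222.86 mm; ε'_s = 0.003(c − d')/c = 0.0021 ≥ f_y/E_s = 0.0021, so compression steel does yield.
M_n = (A_s − A'_s) f_y (d − a/2) + A'_s f_y (d − d') = [1450010 × (550 − 94.715) + 218290 × (550 − 65)] × 10⁻⁶ = 660.17 + 105.87 = 766.04 kN·m.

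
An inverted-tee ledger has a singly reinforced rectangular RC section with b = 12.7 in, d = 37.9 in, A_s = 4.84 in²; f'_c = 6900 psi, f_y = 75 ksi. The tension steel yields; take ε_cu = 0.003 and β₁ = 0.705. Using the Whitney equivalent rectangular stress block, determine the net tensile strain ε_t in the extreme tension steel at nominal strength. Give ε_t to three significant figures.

ε_t ≈ 0.0134

a = A_s f_y/(0.85 f'_c b) = 4.873 in.
β₁ = 0.705, so c = a/β₁ = 4.873/0.705 = 6.912 in.
From the linear strain diagram with ε_cu = 0.003: ε_t = 0.003 (d − c)/c = 0.003 × (37.9 − 6.912)/6.912 = 0.0134.
Since ε_t ≥ 0.005, the section is tension-controlled.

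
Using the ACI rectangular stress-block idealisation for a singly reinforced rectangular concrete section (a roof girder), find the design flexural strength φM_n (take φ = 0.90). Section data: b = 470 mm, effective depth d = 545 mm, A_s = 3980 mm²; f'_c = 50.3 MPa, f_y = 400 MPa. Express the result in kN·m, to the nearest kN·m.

φM_n ≈ 724 kN·m

T = A_s f_y = 3980 × 400 = 1592000 N = 1592 kN.
From C = T: a = T/(0.85 f'_c b) = 1592000/(0.85 × 50.3 × 470) = 79.22 mm.
M_n = T(d − a/2) = 1592 kN × (545 − 39.61) mm = 804.58 kN·m.
φM_n = 0.90 × 804.58 = 724.12 kN·m.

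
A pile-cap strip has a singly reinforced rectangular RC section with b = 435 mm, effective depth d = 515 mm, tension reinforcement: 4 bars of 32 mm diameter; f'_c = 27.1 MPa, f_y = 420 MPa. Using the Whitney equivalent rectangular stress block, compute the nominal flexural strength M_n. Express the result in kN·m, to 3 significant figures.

A_s = 4 × 804 = 3216 mm².
T = A_s f_y = 3216 × 420 = 1350720 N = 1350.72 kN.
From C = T: a = T/(0.85 f'_c b) = 1350720/(0.85 × 27.1 × 435) = 134.80 mm.
M_n = T(d − a/2) = 1350.72 kN × (515 − 67.4) mm = 604.58 kN·m.

M_n ≈ 605 kN·m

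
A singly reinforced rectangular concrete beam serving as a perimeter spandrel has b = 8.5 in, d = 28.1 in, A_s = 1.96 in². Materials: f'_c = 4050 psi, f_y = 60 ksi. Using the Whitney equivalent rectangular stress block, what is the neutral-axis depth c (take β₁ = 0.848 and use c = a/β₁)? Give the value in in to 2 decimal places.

c ≈ 4.74 in

T = A_s f_y = 1.96 × 60 = 117.6 kips.
a = T/(0.85 f'_c b) = 117.6/(0.85 × 4.05 × 8.5) = 4.0190 in.
With β₁ = 0.848, c = a/β₁ = 4.0190/0.848 = 4.74 in.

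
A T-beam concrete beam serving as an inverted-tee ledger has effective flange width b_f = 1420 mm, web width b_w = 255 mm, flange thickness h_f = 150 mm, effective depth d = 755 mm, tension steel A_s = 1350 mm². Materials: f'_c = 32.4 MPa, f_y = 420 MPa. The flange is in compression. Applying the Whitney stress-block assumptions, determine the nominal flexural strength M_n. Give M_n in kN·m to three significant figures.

Tension: T = A_s f_y = 1350 × 420 = 567000 N.
Try a within the flange: a = T/(0.85 f'_c b_f) = 567000/(0.85 × 32.4 × 1420) = 14.50 mm.
Since a = 14.50 ≤ h_f = 150 mm, the stress block lies entirely in the flange; analyse as a rectangular beam of width b_f.
M_n = T(d − a/2) = 567000 × (755 − 7.25) = 423.97 × 10⁶ N·mm.
M_n = 423.97 kN·m.

M_n ≈ 424 kN·m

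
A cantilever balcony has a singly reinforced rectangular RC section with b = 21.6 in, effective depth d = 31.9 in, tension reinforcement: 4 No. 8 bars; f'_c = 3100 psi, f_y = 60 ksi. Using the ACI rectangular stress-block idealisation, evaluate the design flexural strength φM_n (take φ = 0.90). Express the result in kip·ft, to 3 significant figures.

φM_n ≈ 430 kip·ft

A_s = 4 × 0.79 = 3.16 in².
T = A_s f_y = 3.16 × 60 = 189.6 kips.
a = T/(0.85 f'_c b) = 189.6/(0.85 × 3.1 × 21.6) = 3.331 in.
M_n = T(d − a/2) = 189.6 × (31.9 − 1.6655) = 5732.5 kip·in = 5732.5/12 = 477.71 kip·ft.
φM_n = 0.90 × 477.71 = 429.94 kip·ft.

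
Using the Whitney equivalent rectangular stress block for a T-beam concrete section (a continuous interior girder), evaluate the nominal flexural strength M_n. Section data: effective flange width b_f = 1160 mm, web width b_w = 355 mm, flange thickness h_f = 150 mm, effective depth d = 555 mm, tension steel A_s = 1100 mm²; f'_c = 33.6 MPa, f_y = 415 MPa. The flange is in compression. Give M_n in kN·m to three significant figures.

Tension: T = A_s f_y = 1100 × 415 = 456500 N.
Try a within the flange: a = T/(0.85 f'_c b_f) = 456500/(0.85 × 33.6 × 1160) = 13.78 mm.
Since a = 13.78 ≤ h_f = 150 mm, the stress block lies entirely in the flange; analyse as a rectangular beam of width b_f.
M_n = T(d − a/2) = 456500 × (555 − 6.89) = 250.21 × 10⁶ N·mm.
M_n = 250.21 kN·m.

M_n ≈ 250 kN·m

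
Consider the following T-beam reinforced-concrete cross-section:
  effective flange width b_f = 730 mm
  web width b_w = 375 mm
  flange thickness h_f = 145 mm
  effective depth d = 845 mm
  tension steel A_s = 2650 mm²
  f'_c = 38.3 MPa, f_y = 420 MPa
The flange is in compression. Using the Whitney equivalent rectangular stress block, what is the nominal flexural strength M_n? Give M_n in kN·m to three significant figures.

Tension: T = A_s f_y = 2650 × 420 = 1113000 N.
Try a within the flange: a = T/(0.85 f'_c b_f) = 1113000/(0.85 × 38.3 × 730) = 46.83 mm.
Since a = 46.83 ≤ h_f = 145 mm, the stress block lies entirely in the flange; analyse as a rectangular beam of width b_f.
M_n = T(d − a/2) = 1113000 × (845 − 23.415) = 914.42 × 10⁶ N·mm.
M_n = 914.42 kN·m.

M_n ≈ 914 kN·m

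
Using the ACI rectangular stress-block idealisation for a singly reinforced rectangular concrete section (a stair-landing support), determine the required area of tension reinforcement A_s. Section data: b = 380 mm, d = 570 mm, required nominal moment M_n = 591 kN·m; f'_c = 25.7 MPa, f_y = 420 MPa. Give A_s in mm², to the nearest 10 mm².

A_s ≈ 2820 mm²

With M_n = 0.85 f'_c a b (d − a/2), solve the quadratic for a:
a = d − √(d² − 2M_n/(0.85 f'_c b)) = 570 − √(570² − 2 × 591×10⁶/(0.85 × 25.7 × 380)) = 142.79 mm.
A_s = 0.85 f'_c a b / f_y = 0.85 × 25.7 × 142.79 × 380 / 420 = 2822.2 mm².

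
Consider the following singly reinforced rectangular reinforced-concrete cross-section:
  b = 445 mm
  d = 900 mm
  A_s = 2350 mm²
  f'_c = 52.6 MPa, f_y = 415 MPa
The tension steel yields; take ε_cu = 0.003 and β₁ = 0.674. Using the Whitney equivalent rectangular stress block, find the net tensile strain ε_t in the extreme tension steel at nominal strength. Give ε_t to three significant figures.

ε_t ≈ 0.0341

a = A_s f_y/(0.85 f'_c b) = 49.02 mm.
β₁ = 0.674, so c = a/β₁ = 49.02/0.674 = 72.73 mm.
From the linear strain diagram with ε_cu = 0.003: ε_t = 0.003 (d − c)/c = 0.003 × (900 − 72.73)/72.73 = 0.0341.
Since ε_t ≥ 0.005, the section is tension-controlled.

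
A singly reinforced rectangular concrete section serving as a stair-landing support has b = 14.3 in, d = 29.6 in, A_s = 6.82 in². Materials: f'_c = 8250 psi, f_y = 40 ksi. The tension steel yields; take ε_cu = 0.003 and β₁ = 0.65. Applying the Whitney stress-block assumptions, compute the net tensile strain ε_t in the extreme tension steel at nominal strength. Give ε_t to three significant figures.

ε_t ≈ 0.0182

a = A_s f_y/(0.85 f'_c b) = 2.720 in.
β₁ = 0.65, so c = a/β₁ = 2.720/0.65 = 4.185 in.
From the linear strain diagram with ε_cu = 0.003: ε_t = 0.003 (d − c)/c = 0.003 × (29.6 − 4.185)/4.185 = 0.0182.
Since ε_t ≥ 0.005, the section is tension-controlled.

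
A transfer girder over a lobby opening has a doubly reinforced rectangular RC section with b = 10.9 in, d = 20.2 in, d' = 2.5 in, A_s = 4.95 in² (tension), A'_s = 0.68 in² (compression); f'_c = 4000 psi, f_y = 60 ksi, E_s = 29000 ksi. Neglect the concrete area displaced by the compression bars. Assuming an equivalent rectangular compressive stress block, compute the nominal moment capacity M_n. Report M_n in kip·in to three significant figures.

M_n ≈ 5010 kip·in

Assume both steels yield.
a = (A_s − A'_s) f_y/(0.85 f'_c b) = (4.95 − 0.68) × 60/(0.85 × 4 × 10.9) = 6.913 in.
c = a/β₁ = 6.913/0.85 = 8.133 in; ε'_s = 0.003(c − d')/c = 0.0021 ≥ ε_y = 0.0021, so the compression steel yields.
M_n = (A_s − A'_s) f_y (d − a/2) + A'_s f_y (d − d') = 256.2 × (20.2 − 3.4565) + 40.8 × (20.2 − 2.5) = 4289.7 + 722.2 = 5011.9 kip·in.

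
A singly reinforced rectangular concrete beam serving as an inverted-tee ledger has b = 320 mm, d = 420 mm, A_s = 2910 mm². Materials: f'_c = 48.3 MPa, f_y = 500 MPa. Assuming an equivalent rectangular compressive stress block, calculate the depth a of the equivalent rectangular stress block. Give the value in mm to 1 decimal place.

T = A_s f_y = 2910 × 500 = 1455000 N = 1455 kN.
Setting C = 0.85 f'_c a b equal to T: a = 1455000/(0.85 × 48.3 × 320) = 110.8 mm.

a ≈ 110.8 mm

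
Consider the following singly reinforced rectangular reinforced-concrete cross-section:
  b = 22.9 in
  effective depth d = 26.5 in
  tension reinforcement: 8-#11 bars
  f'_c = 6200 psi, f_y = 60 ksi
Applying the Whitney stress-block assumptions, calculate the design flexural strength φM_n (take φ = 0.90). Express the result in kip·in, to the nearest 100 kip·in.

φM_n ≈ 15800 kip·in

A_s = 8 × 1.56 = 12.48 in².
T = A_s f_y = 12.48 × 60 = 748.8 kips.
a = T/(0.85 f'_c b) = 748.8/(0.85 × 6.2 × 22.9) = 6.205 in.
M_n = T(d − a/2) = 748.8 × (26.5 − 3.1025) = 17520.0 kip·in.
φM_n = 0.90 × 17520.0 = 15768.0 kip·in.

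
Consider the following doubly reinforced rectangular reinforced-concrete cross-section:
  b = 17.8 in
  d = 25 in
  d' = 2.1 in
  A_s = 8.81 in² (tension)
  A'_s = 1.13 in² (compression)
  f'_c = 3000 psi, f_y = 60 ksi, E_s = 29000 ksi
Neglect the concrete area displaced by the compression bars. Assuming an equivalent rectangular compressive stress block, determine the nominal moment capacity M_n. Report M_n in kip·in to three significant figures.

Assume both steels yield.
a = (A_s − A'_s) f_y/(0.85 f'_c b) = (8.81 − 1.13) × 60/(0.85 × 3 × 17.8) = 10.152 in.
c = a/β₁ = 10.152/0.85 = 11.944 in; ε'_s = 0.003(c − d')/c = 0.0025 ≥ ε_y = 0.0021, so the compression steel yields.
M_n = (A_s − A'_s) f_y (d − a/2) + A'_s f_y (d − d') = 460.8 × (25 − 5.076) + 67.8 × (25 − 2.1) = 9181.0 + 1552.6 = 10733.6 kip·in.

M_n ≈ 10700 kip·in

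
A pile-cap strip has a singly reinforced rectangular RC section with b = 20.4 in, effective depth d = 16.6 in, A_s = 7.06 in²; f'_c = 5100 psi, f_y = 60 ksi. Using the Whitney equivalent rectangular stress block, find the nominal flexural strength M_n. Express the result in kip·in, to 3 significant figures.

M_n ≈ 6020 kip·in

T = A_s f_y = 7.06 × 60 = 423.6 kips.
a = T/(0.85 f'_c b) = 423.6/(0.85 × 5.1 × 20.4) = 4.790 in.
M_n = T(d − a/2) = 423.6 × (16.6 − 2.395) = 6017.2 kip·in.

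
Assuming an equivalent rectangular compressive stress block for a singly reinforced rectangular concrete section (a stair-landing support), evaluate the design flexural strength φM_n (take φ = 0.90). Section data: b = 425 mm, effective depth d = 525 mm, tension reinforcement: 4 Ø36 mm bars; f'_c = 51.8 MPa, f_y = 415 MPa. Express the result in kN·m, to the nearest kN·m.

A_s = 4 × 1018 = 4072 mm².
T = A_s f_y = 4072 × 415 = 1689880 N = 1689.88 kN.
From C = T: a = T/(0.85 f'_c b) = 1689880/(0.85 × 51.8 × 425) = 90.31 mm.
M_n = T(d − a/2) = 1689.88 kN × (525 − 45.155) mm = 810.88 kN·m.
φM_n = 0.90 × 810.88 = 729.79 kN·m.

φM_n ≈ 730 kN·m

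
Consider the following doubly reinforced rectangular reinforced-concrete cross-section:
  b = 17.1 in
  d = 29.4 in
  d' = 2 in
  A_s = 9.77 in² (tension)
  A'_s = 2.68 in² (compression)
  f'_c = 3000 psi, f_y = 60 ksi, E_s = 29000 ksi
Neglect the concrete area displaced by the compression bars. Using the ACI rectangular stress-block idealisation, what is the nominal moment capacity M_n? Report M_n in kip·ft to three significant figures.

Assume both steels yield.
a = (A_s − A'_s) f_y/(0.85 f'_c b) = (9.77 − 2.68) × 60/(0.85 × 3 × 17.1) = 9.756 in.
c = a/β₁ = 9.756/0.85 = 11.478 in; ε'_s = 0.003(c − d')/c = 0.0025 ≥ ε_y = 0.0021, so the compression steel yields.
M_n = (A_s − A'_s) f_y (d − a/2) + A'_s f_y (d − d') = 425.4 × (29.4 − 4.878) + 160.8 × (29.4 − 2) = 10431.7 + 4405.9 = 14837.6 kip·in = 14837.6/12 = 1236.47 kip·ft.

M_n ≈ 1240 kip·ft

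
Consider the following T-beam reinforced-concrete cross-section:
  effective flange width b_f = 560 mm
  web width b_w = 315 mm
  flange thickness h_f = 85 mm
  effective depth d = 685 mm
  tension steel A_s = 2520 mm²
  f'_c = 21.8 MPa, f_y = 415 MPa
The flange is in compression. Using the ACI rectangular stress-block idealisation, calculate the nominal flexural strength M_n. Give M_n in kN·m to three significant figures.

Tension: T = A_s f_y = 2520 × 415 = 1045800 N.
Try a within the flange: a = T/(0.85 f'_c b_f) = 1045800/(0.85 × 21.8 × 560) = 100.78 mm.
a = 100.78 > h_f = 85 mm: the block extends into the web. Split into flange-overhang and web parts.
C_f = 0.85 f'_c (b_f − b_w) h_f = 0.85 × 21.8 × (560 − 315) × 85 = 385887 N.
Remaining web compression depth: a_w = (T − C_f)/(0.85 f'_c b_w) = (1045800 − 385887)/(0.85 × 21.8 × 315) = 113.06 mm.
M_n = C_f(d − h_f/2) + (T − C_f)(d − a_w/2) = 385887 × (685 − 42.5) + 659913 × (685 − 56.53) = 247.93 + 414.74 = 662.67 × 10⁶ N·mm.
M_n = 662.67 kN·m.

M_n ≈ 663 kN·m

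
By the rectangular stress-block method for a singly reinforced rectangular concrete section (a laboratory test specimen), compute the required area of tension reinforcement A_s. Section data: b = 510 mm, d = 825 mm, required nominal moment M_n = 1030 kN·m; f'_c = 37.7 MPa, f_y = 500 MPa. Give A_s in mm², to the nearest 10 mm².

With M_n = 0.85 f'_c a b (d − a/2), solve the quadratic for a:
a = d − √(d² − 2M_n/(0.85 f'_c b)) = 825 − √(825² − 2 × 1030×10⁶/(0.85 × 37.7 × 510)) = 80.30 mm.
A_s = 0.85 f'_c a b / f_y = 0.85 × 37.7 × 80.30 × 510 / 500 = 2624.7 mm².

A_s ≈ 2620 mm²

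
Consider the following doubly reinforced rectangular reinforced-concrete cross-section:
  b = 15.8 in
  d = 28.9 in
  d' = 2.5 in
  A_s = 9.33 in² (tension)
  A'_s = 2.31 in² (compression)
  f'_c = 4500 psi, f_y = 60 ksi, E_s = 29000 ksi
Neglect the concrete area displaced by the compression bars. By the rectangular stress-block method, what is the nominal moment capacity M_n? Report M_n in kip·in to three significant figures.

M_n ≈ 14400 kip·in

Assume both steels yield.
a = (A_s − A'_s) f_y/(0.85 f'_c b) = (9.33 − 2.31) × 60/(0.85 × 4.5 × 15.8) = 6.969 in.
c = a/β₁ = 6.969/0.825 = 8.447 in; ε'_s = 0.003(c − d')/c = 0.0021 ≥ ε_y = 0.0021, so the compression steel yields.
M_n = (A_s − A'_s) f_y (d − a/2) + A'_s f_y (d − d') = 421.2 × (28.9 − 3.4845) + 138.6 × (28.9 − 2.5) = 10705.0 + 3659.0 = 14364.0 kip·in.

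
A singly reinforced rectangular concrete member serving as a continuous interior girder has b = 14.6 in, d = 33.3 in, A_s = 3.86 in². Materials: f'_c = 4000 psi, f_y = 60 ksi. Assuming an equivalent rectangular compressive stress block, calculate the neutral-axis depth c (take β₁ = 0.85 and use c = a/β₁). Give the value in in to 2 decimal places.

T = A_s f_y = 3.86 × 60 = 231.6 kips.
a = T/(0.85 f'_c b) = 231.6/(0.85 × 4 × 14.6) = 4.6656 in.
With β₁ = 0.85, c = a/β₁ = 4.6656/0.85 = 5.49 in.

c ≈ 5.49 in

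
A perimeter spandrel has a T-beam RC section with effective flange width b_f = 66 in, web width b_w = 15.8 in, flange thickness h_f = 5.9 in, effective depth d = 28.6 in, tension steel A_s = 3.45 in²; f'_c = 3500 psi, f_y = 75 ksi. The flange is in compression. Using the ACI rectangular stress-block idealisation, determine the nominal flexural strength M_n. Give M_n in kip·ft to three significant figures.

Tension: T = A_s f_y = 3.45 × 75 = 258.75 kips.
Try a within the flange: a = T/(0.85 f'_c b_f) = 258.75/(0.85 × 3.5 × 66) = 1.318 in.
Since a = 1.318 ≤ h_f = 5.9 in, the stress block lies entirely in the flange; analyse as a rectangular beam of width b_f.
M_n = T(d − a/2) = 258.75 × (28.6 − 0.659) = 7229.7 kip·in.
M_n = 7229.7/12 = 602.48 kip·ft.

M_n ≈ 602 kip·ft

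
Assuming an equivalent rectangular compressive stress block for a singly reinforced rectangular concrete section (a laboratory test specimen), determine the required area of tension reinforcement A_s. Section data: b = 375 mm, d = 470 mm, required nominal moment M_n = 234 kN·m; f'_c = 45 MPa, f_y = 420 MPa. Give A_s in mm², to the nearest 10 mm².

A_s ≈ 1230 mm²

With M_n = 0.85 f'_c a b (d − a/2), solve the quadratic for a:
a = d − √(d² − 2M_n/(0.85 f'_c b)) = 470 − √(470² − 2 × 234×10⁶/(0.85 × 45 × 375)) = 36.10 mm.
A_s = 0.85 f'_c a b / f_y = 0.85 × 45 × 36.10 × 375 / 420 = 1232.9 mm².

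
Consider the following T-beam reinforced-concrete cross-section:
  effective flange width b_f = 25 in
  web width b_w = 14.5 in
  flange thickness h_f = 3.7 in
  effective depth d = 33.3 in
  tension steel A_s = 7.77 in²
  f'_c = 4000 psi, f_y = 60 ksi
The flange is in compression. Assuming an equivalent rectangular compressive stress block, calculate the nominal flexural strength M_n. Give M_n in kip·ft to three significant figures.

Tension: T = A_s f_y = 7.77 × 60 = 466.2 kips.
Try a within the flange: a = T/(0.85 f'_c b_f) = 466.2/(0.85 × 4 × 25) = 5.485 in.
a = 5.485 > h_f = 3.7 in: the block extends into the web. Split into flange-overhang and web parts.
C_f = 0.85 f'_c (b_f − b_w) h_f = 0.85 × 4 × (25 − 14.5) × 3.7 = 132.1 kips.
Remaining web compression depth: a_w = (T − C_f)/(0.85 f'_c b_w) = (466.2 − 132.1)/(0.85 × 4 × 14.5) = 6.777 in.
M_n = C_f(d − h_f/2) + (T − C_f)(d − a_w/2) = 132.1 × (33.3 − 1.85) + 334.1 × (33.3 − 3.3885) = 4154.5 + 9993.4 = 14147.9 kip·in.
M_n = 14147.9/12 = 1178.99 kip·ft.

M_n ≈ 1180 kip·ft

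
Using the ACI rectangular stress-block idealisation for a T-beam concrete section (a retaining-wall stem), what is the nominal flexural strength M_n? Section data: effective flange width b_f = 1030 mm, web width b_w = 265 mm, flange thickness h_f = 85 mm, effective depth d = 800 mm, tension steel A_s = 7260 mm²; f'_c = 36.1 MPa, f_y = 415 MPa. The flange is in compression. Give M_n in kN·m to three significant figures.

M_n ≈ 2260 kN·m

Tension: T = A_s f_y = 7260 × 415 = 3012900 N.
Try a within the flange: a = T/(0.85 f'_c b_f) = 3012900/(0.85 × 36.1 × 1030) = 95.33 mm.
a = 95.33 > h_f = 85 mm: the block extends into the web. Split into flange-overhang and web parts.
C_f = 0.85 f'_c (b_f − b_w) h_f = 0.85 × 36.1 × (1030 − 265) × 85 = 1995292 N.
Remaining web compression depth: a_w = (T − C_f)/(0.85 f'_c b_w) = (3012900 − 1995292)/(0.85 × 36.1 × 265) = 125.14 mm.
M_n = C_f(d − h_f/2) + (T − C_f)(d − a_w/2) = 1995292 × (800 − 42.5) + 1017608 × (800 − 62.57) = 1511.43 + 750.41 = 2261.84 × 10⁶ N·mm.
M_n = 2261.84 kN·m.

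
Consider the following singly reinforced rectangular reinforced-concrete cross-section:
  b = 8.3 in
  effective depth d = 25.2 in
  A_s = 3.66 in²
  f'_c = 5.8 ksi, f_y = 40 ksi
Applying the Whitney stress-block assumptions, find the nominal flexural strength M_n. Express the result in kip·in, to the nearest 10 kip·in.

T = A_s f_y = 3.66 × 40 = 146.4 kips.
a = T/(0.85 f'_c b) = 146.4/(0.85 × 5.8 × 8.3) = 3.578 in.
M_n = T(d − a/2) = 146.4 × (25.2 − 1.789) = 3427.4 kip·in.

M_n ≈ 3430 kip·in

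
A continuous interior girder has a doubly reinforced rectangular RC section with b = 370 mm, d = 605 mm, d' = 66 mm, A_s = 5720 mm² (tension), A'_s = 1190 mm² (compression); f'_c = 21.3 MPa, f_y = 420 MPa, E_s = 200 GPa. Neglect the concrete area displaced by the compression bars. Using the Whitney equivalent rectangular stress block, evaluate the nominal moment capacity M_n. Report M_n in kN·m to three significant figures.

Assume both tension and compression steel yield.
Net tension couple steel: A_s − A'_s = 4530 mm².
a = (A_s − A'_s) f_y / (0.85 f'_c b) = 1902600/(0.85 × 21.3 × 370) = 284.02 mm.
c = a/β₁ = 284.02/0.85 = 334.14 mm; ε'_s = 0.003(c − d')/c = 0.0024 ≥ f_y/E_s = 0.0021, so compression steel does yield.
M_n = (A_s − A'_s) f_y (d − a/2) + A'_s f_y (d − d') = [1902600 × (605 − 142.01) + 499800 × (605 − 66)] × 10⁻⁶ = 880.88 + 269.39 = 1150.27 kN·m.

M_n ≈ 1150 kN·m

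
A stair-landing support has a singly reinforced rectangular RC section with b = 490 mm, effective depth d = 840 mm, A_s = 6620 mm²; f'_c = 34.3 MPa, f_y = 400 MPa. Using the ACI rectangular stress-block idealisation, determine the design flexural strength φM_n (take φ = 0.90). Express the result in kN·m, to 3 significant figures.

φM_n ≈ 1780 kN·m

T = A_s f_y = 6620 × 400 = 2648000 N = 2648 kN.
From C = T: a = T/(0.85 f'_c b) = 2648000/(0.85 × 34.3 × 490) = 185.36 mm.
M_n = T(d − a/2) = 2648 kN × (840 − 92.68) mm = 1978.90 kN·m.
φM_n = 0.90 × 1978.90 = 1781.01 kN·m.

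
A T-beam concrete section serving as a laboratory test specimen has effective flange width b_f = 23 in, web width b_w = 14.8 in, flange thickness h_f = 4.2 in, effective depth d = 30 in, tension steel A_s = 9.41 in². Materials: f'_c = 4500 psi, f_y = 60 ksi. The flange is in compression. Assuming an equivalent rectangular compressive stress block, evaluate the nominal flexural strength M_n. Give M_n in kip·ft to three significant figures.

M_n ≈ 1250 kip·ft

Tension: T = A_s f_y = 9.41 × 60 = 564.6 kips.
Try a within the flange: a = T/(0.85 f'_c b_f) = 564.6/(0.85 × 4.5 × 23) = 6.418 in.
a = 6.418 > h_f = 4.2 in: the block extends into the web. Split into flange-overhang and web parts.
C_f = 0.85 f'_c (b_f − b_w) h_f = 0.85 × 4.5 × (23 − 14.8) × 4.2 = 131.7 kips.
Remaining web compression depth: a_w = (T − C_f)/(0.85 f'_c b_w) = (564.6 − 131.7)/(0.85 × 4.5 × 14.8) = 7.647 in.
M_n = C_f(d − h_f/2) + (T − C_f)(d − a_w/2) = 131.7 × (30 − 2.1) + 432.9 × (30 − 3.8235) = 3674.4 + 11331.8 = 15006.2 kip·in.
M_n = 15006.2/12 = 1250.52 kip·ft.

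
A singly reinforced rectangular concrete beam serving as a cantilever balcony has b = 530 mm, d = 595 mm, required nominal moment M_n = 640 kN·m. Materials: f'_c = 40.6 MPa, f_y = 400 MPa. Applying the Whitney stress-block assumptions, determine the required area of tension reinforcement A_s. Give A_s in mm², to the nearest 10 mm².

With M_n = 0.85 f'_c a b (d − a/2), solve the quadratic for a:
a = d − √(d² − 2M_n/(0.85 f'_c b)) = 595 − √(595² − 2 × 640×10⁶/(0.85 × 40.6 × 530)) = 62.04 mm.
A_s = 0.85 f'_c a b / f_y = 0.85 × 40.6 × 62.04 × 530 / 400 = 2836.8 mm².

A_s ≈ 2840 mm²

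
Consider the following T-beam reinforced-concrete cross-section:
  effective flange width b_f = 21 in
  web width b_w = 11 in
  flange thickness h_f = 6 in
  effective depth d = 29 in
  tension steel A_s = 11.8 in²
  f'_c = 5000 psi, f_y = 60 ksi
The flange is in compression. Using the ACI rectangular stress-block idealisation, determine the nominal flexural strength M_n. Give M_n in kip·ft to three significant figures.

Tension: T = A_s f_y = 11.8 × 60 = 708 kips.
Try a within the flange: a = T/(0.85 f'_c b_f) = 708/(0.85 × 5 × 21) = 7.933 in.
a = 7.933 > h_f = 6 in: the block extends into the web. Split into flange-overhang and web parts.
C_f = 0.85 f'_c (b_f − b_w) h_f = 0.85 × 5 × (21 − 11) × 6 = 255.0 kips.
Remaining web compression depth: a_w = (T − C_f)/(0.85 f'_c b_w) = (708 − 255.0)/(0.85 × 5 × 11) = 9.690 in.
M_n = C_f(d − h_f/2) + (T − C_f)(d − a_w/2) = 255.0 × (29 − 3) + 453 × (29 − 4.845) = 6630.0 + 10942.2 = 17572.2 kip·in.
M_n = 17572.2/12 = 1464.35 kip·ft.

M_n ≈ 1460 kip·ft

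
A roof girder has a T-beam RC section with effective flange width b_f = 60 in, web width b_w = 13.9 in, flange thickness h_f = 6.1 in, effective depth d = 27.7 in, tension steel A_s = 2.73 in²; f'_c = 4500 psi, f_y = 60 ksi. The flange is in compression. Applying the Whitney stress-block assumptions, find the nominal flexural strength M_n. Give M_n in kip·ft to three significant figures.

M_n ≈ 373 kip·ft

Tension: T = A_s f_y = 2.73 × 60 = 163.8 kips.
Try a within the flange: a = T/(0.85 f'_c b_f) = 163.8/(0.85 × 4.5 × 60) = 0.714 in.
Since a = 0.714 ≤ h_f = 6.1 in, the stress block lies entirely in the flange; analyse as a rectangular beam of width b_f.
M_n = T(d − a/2) = 163.8 × (27.7 − 0.357) = 4478.8 kip·in.
M_n = 4478.8/12 = 373.23 kip·ft.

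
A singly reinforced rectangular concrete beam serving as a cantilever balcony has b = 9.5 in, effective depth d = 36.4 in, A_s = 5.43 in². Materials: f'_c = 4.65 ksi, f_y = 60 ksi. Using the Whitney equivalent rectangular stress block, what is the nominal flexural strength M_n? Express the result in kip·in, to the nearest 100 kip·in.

M_n ≈ 10400 kip·in

T = A_s f_y = 5.43 × 60 = 325.8 kips.
a = T/(0.85 f'_c b) = 325.8/(0.85 × 4.65 × 9.5) = 8.677 in.
M_n = T(d − a/2) = 325.8 × (36.4 − 4.3385) = 10445.6 kip·in.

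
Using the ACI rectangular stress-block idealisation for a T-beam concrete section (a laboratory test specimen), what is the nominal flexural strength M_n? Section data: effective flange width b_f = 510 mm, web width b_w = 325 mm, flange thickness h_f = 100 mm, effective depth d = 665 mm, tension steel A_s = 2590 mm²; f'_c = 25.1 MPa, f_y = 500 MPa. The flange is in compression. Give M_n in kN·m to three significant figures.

M_n ≈ 783 kN·m

Tension: T = A_s f_y = 2590 × 500 = 1295000 N.
Try a within the flange: a = T/(0.85 f'_c b_f) = 1295000/(0.85 × 25.1 × 510) = 119.02 mm.
a = 119.02 > h_f = 100 mm: the block extends into the web. Split into flange-overhang and web parts.
C_f = 0.85 f'_c (b_f − b_w) h_f = 0.85 × 25.1 × (510 − 325) × 100 = 394698 N.
Remaining web compression depth: a_w = (T − C_f)/(0.85 f'_c b_w) = (1295000 − 394698)/(0.85 × 25.1 × 325) = 129.84 mm.
M_n = C_f(d − h_f/2) + (T − C_f)(d − a_w/2) = 394698 × (665 − 50) + 900302 × (665 − 64.92) = 242.74 + 540.25 = 782.99 × 10⁶ N·mm.
M_n = 782.99 kN·m.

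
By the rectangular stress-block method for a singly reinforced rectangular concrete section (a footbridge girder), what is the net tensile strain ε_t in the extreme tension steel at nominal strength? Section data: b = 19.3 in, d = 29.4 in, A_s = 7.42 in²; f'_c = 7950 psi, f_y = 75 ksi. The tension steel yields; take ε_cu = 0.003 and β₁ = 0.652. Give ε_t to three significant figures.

ε_t ≈ 0.0105

a = A_s f_y/(0.85 f'_c b) = 4.267 in.
β₁ = 0.652, so c = a/β₁ = 4.267/0.652 = 6.544 in.
From the linear strain diagram with ε_cu = 0.003: ε_t = 0.003 (d − c)/c = 0.003 × (29.4 − 6.544)/6.544 = 0.0105.
Since ε_t ≥ 0.005, the section is tension-controlled.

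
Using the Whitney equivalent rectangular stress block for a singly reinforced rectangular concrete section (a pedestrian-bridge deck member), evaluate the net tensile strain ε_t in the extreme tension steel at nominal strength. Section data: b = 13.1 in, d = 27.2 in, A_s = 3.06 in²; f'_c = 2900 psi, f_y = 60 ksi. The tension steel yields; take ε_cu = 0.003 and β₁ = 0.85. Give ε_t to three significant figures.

a = A_s f_y/(0.85 f'_c b) = 5.686 in.
β₁ = 0.85, so c = a/β₁ = 5.686/0.85 = 6.689 in.
From the linear strain diagram with ε_cu = 0.003: ε_t = 0.003 (d − c)/c = 0.003 × (27.2 − 6.689)/6.689 = 0.00920.
Since ε_t ≥ 0.005, the section is tension-controlled.

ε_t ≈ 0.00920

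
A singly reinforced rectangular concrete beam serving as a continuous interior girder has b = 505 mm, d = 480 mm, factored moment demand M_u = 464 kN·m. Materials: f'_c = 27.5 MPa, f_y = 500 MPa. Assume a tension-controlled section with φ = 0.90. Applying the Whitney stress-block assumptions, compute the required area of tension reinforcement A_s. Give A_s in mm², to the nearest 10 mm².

A_s ≈ 2400 mm²

M_n = M_u/φ = 464/0.90 = 515.556 kN·m.
With M_n = 0.85 f'_c a b (d − a/2), solve the quadratic for a:
a = d − √(d² − 2M_n/(0.85 f'_c b)) = 480 − √(480² − 2 × 515.556×10⁶/(0.85 × 27.5 × 505)) = 101.78 mm.
A_s = 0.85 f'_c a b / f_y = 0.85 × 27.5 × 101.78 × 505 / 500 = 2402.9 mm².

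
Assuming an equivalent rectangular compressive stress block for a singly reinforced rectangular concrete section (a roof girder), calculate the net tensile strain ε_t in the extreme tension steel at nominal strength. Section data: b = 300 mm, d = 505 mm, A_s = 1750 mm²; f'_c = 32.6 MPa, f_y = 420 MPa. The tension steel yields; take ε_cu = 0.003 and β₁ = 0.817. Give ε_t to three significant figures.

ε_t ≈ 0.0110

a = A_s f_y/(0.85 f'_c b) = 88.42 mm.
β₁ = 0.817, so c = a/β₁ = 88.42/0.817 = 108.23 mm.
From the linear strain diagram with ε_cu = 0.003: ε_t = 0.003 (d − c)/c = 0.003 × (505 − 108.23)/108.23 = 0.0110.
Since ε_t ≥ 0.005, the section is tension-controlled.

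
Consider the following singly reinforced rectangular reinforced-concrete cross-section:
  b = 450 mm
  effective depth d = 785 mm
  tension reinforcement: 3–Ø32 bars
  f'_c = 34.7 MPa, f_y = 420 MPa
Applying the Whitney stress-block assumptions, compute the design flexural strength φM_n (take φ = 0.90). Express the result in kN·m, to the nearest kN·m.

φM_n ≈ 681 kN·m

A_s = 3 × 804 = 2412 mm².
T = A_s f_y = 2412 × 420 = 1013040 N = 1013.04 kN.
From C = T: a = T/(0.85 f'_c b) = 1013040/(0.85 × 34.7 × 450) = 76.32 mm.
M_n = T(d − a/2) = 1013.04 kN × (785 − 38.16) mm = 756.58 kN·m.
φM_n = 0.90 × 756.58 = 680.92 kN·m.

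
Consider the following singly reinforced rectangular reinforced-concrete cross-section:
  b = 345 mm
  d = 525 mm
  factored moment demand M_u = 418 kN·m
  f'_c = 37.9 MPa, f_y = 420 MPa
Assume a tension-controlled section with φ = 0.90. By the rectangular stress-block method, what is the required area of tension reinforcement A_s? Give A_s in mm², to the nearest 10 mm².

A_s ≈ 2300 mm²

M_n = M_u/φ = 418/0.90 = 464.444 kN·m.
With M_n = 0.85 f'_c a b (d − a/2), solve the quadratic for a:
a = d − √(d² − 2M_n/(0.85 f'_c b)) = 525 − √(525² − 2 × 464.444×10⁶/(0.85 × 37.9 × 345)) = 86.77 mm.
A_s = 0.85 f'_c a b / f_y = 0.85 × 37.9 × 86.77 × 345 / 420 = 2296.1 mm².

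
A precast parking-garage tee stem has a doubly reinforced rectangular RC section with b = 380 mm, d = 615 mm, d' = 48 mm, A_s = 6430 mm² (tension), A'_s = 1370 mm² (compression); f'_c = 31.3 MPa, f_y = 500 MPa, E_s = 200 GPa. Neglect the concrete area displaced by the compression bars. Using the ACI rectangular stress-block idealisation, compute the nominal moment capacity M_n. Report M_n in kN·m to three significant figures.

M_n ≈ 1630 kN·m

Assume both tension and compression steel yield.
Net tension couple steel: A_s − A'_s = 5060 mm².
a = (A_s − A'_s) f_y / (0.85 f'_c b) = 2530000/(0.85 × 31.3 × 380) = 250.25 mm.
c = a/β₁ = 250.25/0.826 = 302.97 mm; ε'_s = 0.003(c − d')/c = 0.0025 ≥ f_y/E_s = 0.0025, so compression steel does yield.
M_n = (A_s − A'_s) f_y (d − a/2) + A'_s f_y (d − d') = [2530000 × (615 − 125.125) + 685000 × (615 − 48)] × 10⁻⁶ = 1239.38 + 388.40 = 1627.78 kN·m.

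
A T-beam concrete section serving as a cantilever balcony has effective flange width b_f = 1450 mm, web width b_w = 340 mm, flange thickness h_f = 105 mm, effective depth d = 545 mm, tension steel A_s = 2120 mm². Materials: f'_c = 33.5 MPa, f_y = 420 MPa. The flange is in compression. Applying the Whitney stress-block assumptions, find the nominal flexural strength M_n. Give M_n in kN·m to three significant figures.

M_n ≈ 476 kN·m

Tension: T = A_s f_y = 2120 × 420 = 890400 N.
Try a within the flange: a = T/(0.85 f'_c b_f) = 890400/(0.85 × 33.5 × 1450) = 21.57 mm.
Since a = 21.57 ≤ h_f = 105 mm, the stress block lies entirely in the flange; analyse as a rectangular beam of width b_f.
M_n = T(d − a/2) = 890400 × (545 − 10.785) = 475.67 × 10⁶ N·mm.
M_n = 475.67 kN·m.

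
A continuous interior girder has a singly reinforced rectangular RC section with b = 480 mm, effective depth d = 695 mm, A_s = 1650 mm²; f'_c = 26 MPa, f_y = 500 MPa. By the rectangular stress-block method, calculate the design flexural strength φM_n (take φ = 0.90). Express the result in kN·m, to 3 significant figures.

T = A_s f_y = 1650 × 500 = 825000 N = 825 kN.
From C = T: a = T/(0.85 f'_c b) = 825000/(0.85 × 26 × 480) = 77.77 mm.
M_n = T(d − a/2) = 825 kN × (695 − 38.885) mm = 541.29 kN·m.
φM_n = 0.90 × 541.29 = 487.16 kN·m.

φM_n ≈ 487 kN·m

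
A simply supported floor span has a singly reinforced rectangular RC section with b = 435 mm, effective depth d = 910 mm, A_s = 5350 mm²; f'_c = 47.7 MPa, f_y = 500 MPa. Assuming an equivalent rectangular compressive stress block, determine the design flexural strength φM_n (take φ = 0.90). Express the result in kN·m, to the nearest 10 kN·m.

φM_n ≈ 2010 kN·m

T = A_s f_y = 5350 × 500 = 2675000 N = 2675 kN.
From C = T: a = T/(0.85 f'_c b) = 2675000/(0.85 × 47.7 × 435) = 151.67 mm.
M_n = T(d − a/2) = 2675 kN × (910 − 75.835) mm = 2231.39 kN·m.
φM_n = 0.90 × 2231.39 = 2008.25 kN·m.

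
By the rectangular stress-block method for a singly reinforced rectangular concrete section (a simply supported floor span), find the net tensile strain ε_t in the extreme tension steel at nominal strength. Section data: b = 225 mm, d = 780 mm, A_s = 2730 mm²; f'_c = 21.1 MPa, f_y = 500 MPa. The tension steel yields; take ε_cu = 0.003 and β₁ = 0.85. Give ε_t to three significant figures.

a = A_s f_y/(0.85 f'_c b) = 338.26 mm.
β₁ = 0.85, so c = a/β₁ = 338.26/0.85 = 397.95 mm.
From the linear strain diagram with ε_cu = 0.003: ε_t = 0.003 (d − c)/c = 0.003 × (780 − 397.95)/397.95 = 0.00288.
ε_t < 0.004 — the section is over-reinforced for flexure under ACI limits.

ε_t ≈ 0.00288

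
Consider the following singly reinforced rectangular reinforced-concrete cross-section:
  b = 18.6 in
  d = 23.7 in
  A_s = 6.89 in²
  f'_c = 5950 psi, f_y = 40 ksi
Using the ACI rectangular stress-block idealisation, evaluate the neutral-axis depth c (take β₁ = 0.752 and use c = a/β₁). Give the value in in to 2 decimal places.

c ≈ 3.90 in

T = A_s f_y = 6.89 × 40 = 275.6 kips.
a = T/(0.85 f'_c b) = 275.6/(0.85 × 5.95 × 18.6) = 2.9297 in.
With β₁ = 0.752, c = a/β₁ = 2.9297/0.752 = 3.90 in.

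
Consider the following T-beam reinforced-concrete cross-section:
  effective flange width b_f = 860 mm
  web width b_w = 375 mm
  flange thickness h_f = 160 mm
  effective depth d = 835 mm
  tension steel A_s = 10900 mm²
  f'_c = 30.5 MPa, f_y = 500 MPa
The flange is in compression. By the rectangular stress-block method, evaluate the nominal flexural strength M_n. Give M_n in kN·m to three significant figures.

M_n ≈ 3780 kN·m

Tension: T = A_s f_y = 10900 × 500 = 5450000 N.
Try a within the flange: a = T/(0.85 f'_c b_f) = 5450000/(0.85 × 30.5 × 860) = 244.44 mm.
a = 244.44 > h_f = 160 mm: the block extends into the web. Split into flange-overhang and web parts.
C_f = 0.85 f'_c (b_f − b_w) h_f = 0.85 × 30.5 × (860 − 375) × 160 = 2011780 N.
Remaining web compression depth: a_w = (T − C_f)/(0.85 f'_c b_w) = (5450000 − 2011780)/(0.85 × 30.5 × 375) = 353.66 mm.
M_n = C_f(d − h_f/2) + (T − C_f)(d − a_w/2) = 2011780 × (835 − 80) + 3438220 × (835 − 176.83) = 1518.89 + 2262.93 = 3781.82 × 10⁶ N·mm.
M_n = 3781.82 kN·m.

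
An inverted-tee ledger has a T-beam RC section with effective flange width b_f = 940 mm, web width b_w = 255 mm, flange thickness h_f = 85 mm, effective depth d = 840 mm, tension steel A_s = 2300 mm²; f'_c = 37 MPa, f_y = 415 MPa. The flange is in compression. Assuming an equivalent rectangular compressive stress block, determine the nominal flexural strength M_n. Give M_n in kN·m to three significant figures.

Tension: T = A_s f_y = 2300 × 415 = 954500 N.
Try a within the flange: a = T/(0.85 f'_c b_f) = 954500/(0.85 × 37 × 940) = 32.29 mm.
Since a = 32.29 ≤ h_f = 85 mm, the stress block lies entirely in the flange; analyse as a rectangular beam of width b_f.
M_n = T(d − a/2) = 954500 × (840 − 16.145) = 786.37 × 10⁶ N·mm.
M_n = 786.37 kN·m.

M_n ≈ 786 kN·m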